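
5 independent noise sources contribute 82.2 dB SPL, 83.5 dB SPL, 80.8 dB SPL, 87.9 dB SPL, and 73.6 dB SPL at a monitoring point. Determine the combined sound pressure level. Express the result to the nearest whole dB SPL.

91 dB SPL

Incoherent sources combine by intensity addition: L_total = 10·log₁₀(Σ 10^(L_i/10)).
Σ 10^(L/10) = 10^(82.2/10) + 10^(83.5/10) + 10^(80.8/10) + 10^(87.9/10) + 10^(73.6/10) = 1.150e+09.
L_total = 10·log₁₀(1.150e+09) = 90.61 dB SPL.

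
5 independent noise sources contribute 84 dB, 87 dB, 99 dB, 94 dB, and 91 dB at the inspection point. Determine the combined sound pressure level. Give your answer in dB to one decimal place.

Incoherent sources combine by intensity addition: L_total = 10·log₁₀(Σ 10^(L_i/10)).
Σ 10^(L/10) = 10^(84/10) + 10^(87/10) + 10^(99/10) + 10^(94/10) + 10^(91/10) = 1.247e+10.
L_total = 10·log₁₀(1.247e+10) = 100.96 dB.

101.0 dB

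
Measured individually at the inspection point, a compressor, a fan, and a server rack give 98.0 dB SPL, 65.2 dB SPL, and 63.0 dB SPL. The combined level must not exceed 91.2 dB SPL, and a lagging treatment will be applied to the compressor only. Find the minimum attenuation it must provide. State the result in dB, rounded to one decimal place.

Everything except the compressor sums to 10^(65.2/10) + 10^(63.0/10) = 5.307e+06 in linear terms, 67.25 dB SPL.
The limit corresponds to 10^(91.2/10) = 1.318e+09; subtracting the fixed part leaves 1.313e+09 for the compressor, i.e. 91.18 dB SPL.
Required insertion loss = 98.0 − 91.18 = 6.82 dB.

6.8 dB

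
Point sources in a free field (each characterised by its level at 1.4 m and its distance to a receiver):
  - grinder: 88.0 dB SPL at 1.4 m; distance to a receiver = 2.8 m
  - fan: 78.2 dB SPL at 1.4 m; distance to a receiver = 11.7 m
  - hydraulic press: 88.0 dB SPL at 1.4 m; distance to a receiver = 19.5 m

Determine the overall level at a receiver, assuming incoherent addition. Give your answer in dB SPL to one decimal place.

82.1 dB SPL

Apply inverse-square spreading to bring every level to the receiver, then sum 10^(L/10).
grinder: 88.0 − 20·log₁₀(2.8/1.4) = 88.0 − 6.02 = 81.98 dB SPL.
fan: 78.2 − 20·log₁₀(11.7/1.4) = 78.2 − 18.44 = 59.76 dB SPL.
hydraulic press: 88.0 − 20·log₁₀(19.5/1.4) = 88.0 − 22.88 = 65.12 dB SPL.
Σ 10^(L/10) = 1.619e+08 → L_total = 10·log₁₀(1.619e+08) = 82.09 dB SPL.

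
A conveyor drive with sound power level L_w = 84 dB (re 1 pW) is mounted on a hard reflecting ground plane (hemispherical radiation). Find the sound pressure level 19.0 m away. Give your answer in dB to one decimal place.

L_p = L_w − 10·log₁₀(2π·r²) with r = 19.0 m.
2π·r² = 2268 m², 10·log₁₀ of that is 33.557 dB.
L_p = 84 − 33.557 = 50.44 dB.

50.4 dB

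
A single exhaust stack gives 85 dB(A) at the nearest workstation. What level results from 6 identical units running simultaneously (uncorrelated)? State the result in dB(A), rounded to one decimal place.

With 6 equal, uncorrelated contributions the intensity is 6× that of one unit, giving a rise of 10·log₁₀ 6.
L_total = 85 + 10·log₁₀(6) = 85 + 7.782 = 92.78 dB(A).

92.8 dB(A)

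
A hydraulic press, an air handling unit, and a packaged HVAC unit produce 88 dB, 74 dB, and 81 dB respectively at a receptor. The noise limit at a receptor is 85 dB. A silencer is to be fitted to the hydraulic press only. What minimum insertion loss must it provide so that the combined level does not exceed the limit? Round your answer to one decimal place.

5.8 dB

Fixed contribution from the other sources: Σ 10^(L/10) = 10^(74/10) + 10^(81/10) = 1.510e+08 (81.79 dB).
The limit corresponds to 10^(85/10) = 3.162e+08; subtracting the fixed part leaves 1.652e+08 for the hydraulic press, i.e. 82.18 dB.
So the hydraulic press must be reduced from 88 to 82.18 dB: IL = 5.82 dB.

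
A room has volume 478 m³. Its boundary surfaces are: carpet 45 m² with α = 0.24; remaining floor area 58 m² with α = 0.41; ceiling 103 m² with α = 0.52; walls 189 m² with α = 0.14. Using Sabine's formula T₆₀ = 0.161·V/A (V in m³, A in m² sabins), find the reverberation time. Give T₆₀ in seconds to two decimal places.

Total absorption A = 45·0.24 + 58·0.41 + 103·0.52 + 189·0.14 = 114.60 m² sabins.
T₆₀ = 0.161·V/A = 0.161·478/114.60 = 0.672 s.

0.67 s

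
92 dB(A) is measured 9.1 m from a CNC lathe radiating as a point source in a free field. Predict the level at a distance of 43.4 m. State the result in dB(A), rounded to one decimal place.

78.4 dB(A)

Point-source attenuation: ΔL = 20·log₁₀(r₂/r₁) = 20·log₁₀(43.4/9.1) = 13.569 dB.
L₂ = 92 − 20·log₁₀(43.4/9.1) = 92 − 13.569 = 78.43 dB(A).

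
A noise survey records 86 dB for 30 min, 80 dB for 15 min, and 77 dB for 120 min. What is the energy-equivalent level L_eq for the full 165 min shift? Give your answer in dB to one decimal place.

80.7 dB

L_eq = 10·log₁₀[(1/T)·Σ tᵢ·10^(Lᵢ/10)] with T = 165 min.
Σ tᵢ·10^(Lᵢ/10) = 30·10^(86/10) + 15·10^(80/10) + 120·10^(77/10) = 1.946e+10.
L_eq = 10·log₁₀(1.946e+10/165) = 80.72 dB.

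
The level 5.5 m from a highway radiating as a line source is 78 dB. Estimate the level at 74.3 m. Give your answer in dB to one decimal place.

Line-source attenuation: ΔL = 10·log₁₀(r₂/r₁) = 10·log₁₀(74.3/5.5) = 11.306 dB.
L₂ = 78 − 10·log₁₀(74.3/5.5) = 78 − 11.306 = 66.69 dB.

66.7 dB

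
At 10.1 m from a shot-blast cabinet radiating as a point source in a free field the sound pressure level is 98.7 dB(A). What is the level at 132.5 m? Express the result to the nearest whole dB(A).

76 dB(A)

Spherical spreading from a point source gives a 20·log₁₀(r₂/r₁) drop.
L₂ = 98.7 − 20·log₁₀(132.5/10.1) = 98.7 − 22.358 = 76.34 dB(A).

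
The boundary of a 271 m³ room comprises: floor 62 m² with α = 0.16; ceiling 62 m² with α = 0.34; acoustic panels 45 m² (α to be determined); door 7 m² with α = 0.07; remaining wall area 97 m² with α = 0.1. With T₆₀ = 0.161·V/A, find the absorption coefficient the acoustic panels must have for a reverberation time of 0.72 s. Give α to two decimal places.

Required total absorption A = 0.161·271/0.72 = 60.60 m².
Absorption from the other surfaces = 62·0.16 + 62·0.34 + 7·0.07 + 97·0.1 = 41.19 m², so the acoustic panels must supply 19.41 m² over 45 m².
α = 19.41/45 = 0.431.

0.43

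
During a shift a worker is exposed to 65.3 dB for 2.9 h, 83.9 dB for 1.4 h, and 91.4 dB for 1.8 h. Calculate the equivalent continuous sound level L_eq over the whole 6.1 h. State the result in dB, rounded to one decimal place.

86.7 dB

The energy average is taken in the linear domain: L_eq = 10·log₁₀[(Σ tᵢ·10^(Lᵢ/10))/T], T = 6.1 h.
Σ tᵢ·10^(Lᵢ/10) = 2.9·10^(65.3/10) + 1.4·10^(83.9/10) + 1.8·10^(91.4/10) = 2.838e+09.
L_eq = 10·log₁₀(2.838e+09/6.1) = 86.68 dB.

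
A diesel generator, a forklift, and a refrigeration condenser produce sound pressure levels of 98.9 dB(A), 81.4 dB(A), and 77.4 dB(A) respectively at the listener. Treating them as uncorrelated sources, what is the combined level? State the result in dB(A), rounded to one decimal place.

Incoherent sources combine by intensity addition: L_total = 10·log₁₀(Σ 10^(L_i/10)).
Σ 10^(L/10) = 10^(98.9/10) + 10^(81.4/10) + 10^(77.4/10) = 7.955e+09.
L_total = 10·log₁₀(7.955e+09) = 99.01 dB(A).

99.0 dB(A)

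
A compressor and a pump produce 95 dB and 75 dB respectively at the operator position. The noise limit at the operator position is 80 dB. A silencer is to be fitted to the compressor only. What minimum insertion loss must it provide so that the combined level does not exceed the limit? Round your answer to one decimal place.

16.7 dB

The untreated sources together contribute 10^(75/10) = 3.162e+07, i.e. 75.00 dB.
The limit corresponds to 10^(80/10) = 1.000e+08; subtracting the fixed part leaves 6.838e+07 for the compressor, i.e. 78.35 dB.
So the compressor must be reduced from 95 to 78.35 dB: IL = 16.65 dB.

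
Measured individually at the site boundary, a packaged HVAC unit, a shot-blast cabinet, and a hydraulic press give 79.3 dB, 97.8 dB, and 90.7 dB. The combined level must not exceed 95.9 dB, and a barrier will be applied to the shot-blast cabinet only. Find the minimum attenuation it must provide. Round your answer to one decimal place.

The untreated sources together contribute 10^(79.3/10) + 10^(90.7/10) = 1.260e+09, i.e. 91.00 dB.
The limit corresponds to 10^(95.9/10) = 3.890e+09; subtracting the fixed part leaves 2.630e+09 for the shot-blast cabinet, i.e. 94.20 dB.
Required insertion loss = 97.8 − 94.20 = 3.60 dB.

3.6 dB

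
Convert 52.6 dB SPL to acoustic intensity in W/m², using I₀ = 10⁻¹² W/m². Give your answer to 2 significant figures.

1.8e-07 W/m²

L = 10·log₁₀(I/I₀) ⇒ I = I₀·10^(L/10) = 10⁻¹² × 10^5.26.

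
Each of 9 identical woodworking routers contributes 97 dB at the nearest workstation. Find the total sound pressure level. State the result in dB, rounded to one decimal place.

106.5 dB

N identical incoherent sources raise the level by 10·log₁₀ N.
L_total = 97 + 10·log₁₀(9) = 97 + 9.542 = 106.54 dB.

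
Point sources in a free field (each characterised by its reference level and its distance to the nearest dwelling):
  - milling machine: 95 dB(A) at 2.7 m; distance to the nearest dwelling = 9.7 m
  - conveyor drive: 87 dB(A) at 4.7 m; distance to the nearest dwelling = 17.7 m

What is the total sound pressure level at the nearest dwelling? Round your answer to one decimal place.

First find each source's level at the receiver (point-source: −20·log₁₀(r/r_ref)), then combine on an intensity basis.
milling machine: 95 − 20·log₁₀(9.7/2.7) = 95 − 11.11 = 83.89 dB(A).
conveyor drive: 87 − 20·log₁₀(17.7/4.7) = 87 − 11.52 = 75.48 dB(A).
Σ 10^(L/10) = 2.803e+08 → L_total = 10·log₁₀(2.803e+08) = 84.48 dB(A).

84.5 dB(A)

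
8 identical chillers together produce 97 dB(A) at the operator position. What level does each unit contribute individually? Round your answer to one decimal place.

88.0 dB(A)

Dividing the total intensity by 8 lowers the level by 10·log₁₀ 8 = 9.031 dB: L₁ = 97 − 9.031.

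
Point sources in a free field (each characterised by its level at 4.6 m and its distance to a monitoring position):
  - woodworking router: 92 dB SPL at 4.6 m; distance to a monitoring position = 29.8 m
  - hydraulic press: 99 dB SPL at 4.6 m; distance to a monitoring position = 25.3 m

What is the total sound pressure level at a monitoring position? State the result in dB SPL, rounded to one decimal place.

First find each source's level at the receiver (point-source: −20·log₁₀(r/r_ref)), then combine on an intensity basis.
woodworking router: 92 − 20·log₁₀(29.8/4.6) = 92 − 16.23 = 75.77 dB SPL.
hydraulic press: 99 − 20·log₁₀(25.3/4.6) = 99 − 14.81 = 84.19 dB SPL.
Σ 10^(L/10) = 3.004e+08 → L_total = 10·log₁₀(3.004e+08) = 84.78 dB SPL.

84.8 dB SPL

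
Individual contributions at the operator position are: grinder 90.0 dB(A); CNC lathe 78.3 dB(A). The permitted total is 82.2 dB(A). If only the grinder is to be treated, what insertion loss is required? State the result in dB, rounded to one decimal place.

10.1 dB

Everything except the grinder sums to 10^(78.3/10) = 6.761e+07 in linear terms, 78.30 dB(A).
The limit corresponds to 10^(82.2/10) = 1.660e+08; subtracting the fixed part leaves 9.835e+07 for the grinder, i.e. 79.93 dB(A).
Required insertion loss = 90.0 − 79.93 = 10.07 dB.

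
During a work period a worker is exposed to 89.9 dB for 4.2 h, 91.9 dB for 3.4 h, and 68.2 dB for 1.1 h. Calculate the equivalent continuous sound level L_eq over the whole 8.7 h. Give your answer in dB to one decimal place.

L_eq = 10·log₁₀[(1/T)·Σ tᵢ·10^(Lᵢ/10)] with T = 8.7 h.
Σ tᵢ·10^(Lᵢ/10) = 4.2·10^(89.9/10) + 3.4·10^(91.9/10) + 1.1·10^(68.2/10) = 9.378e+09.
L_eq = 10·log₁₀(9.378e+09/8.7) = 90.33 dB.

90.3 dB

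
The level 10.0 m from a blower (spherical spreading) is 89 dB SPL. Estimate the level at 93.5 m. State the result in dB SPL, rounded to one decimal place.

69.6 dB SPL

Spherical spreading from a point source gives a 20·log₁₀(r₂/r₁) drop.
L₂ = 89 − 20·log₁₀(93.5/10.0) = 89 − 19.416 = 69.58 dB SPL.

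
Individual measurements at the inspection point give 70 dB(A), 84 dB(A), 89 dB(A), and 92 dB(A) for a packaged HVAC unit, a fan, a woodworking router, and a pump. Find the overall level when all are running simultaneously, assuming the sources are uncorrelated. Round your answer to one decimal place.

94.2 dB(A)

Incoherent sources combine by intensity addition: L_total = 10·log₁₀(Σ 10^(L_i/10)).
Σ 10^(L/10) = 10^(70/10) + 10^(84/10) + 10^(89/10) + 10^(92/10) = 2.640e+09.
L_total = 10·log₁₀(2.640e+09) = 94.22 dB(A).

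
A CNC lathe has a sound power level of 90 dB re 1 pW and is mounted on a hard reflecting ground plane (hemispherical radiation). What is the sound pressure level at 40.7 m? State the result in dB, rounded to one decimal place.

49.8 dB

L_p = L_w − 10·log₁₀(2π·r²) with r = 40.7 m.
2π·r² = 1.041e+04 m², 10·log₁₀ of that is 40.174 dB.
L_p = 90 − 40.174 = 49.83 dB.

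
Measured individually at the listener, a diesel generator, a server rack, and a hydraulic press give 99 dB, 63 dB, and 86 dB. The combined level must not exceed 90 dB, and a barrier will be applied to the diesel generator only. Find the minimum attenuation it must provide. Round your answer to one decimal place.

The untreated sources together contribute 10^(63/10) + 10^(86/10) = 4.001e+08, i.e. 86.02 dB.
The limit corresponds to 10^(90/10) = 1.000e+09; subtracting the fixed part leaves 5.999e+08 for the diesel generator, i.e. 87.78 dB.
So the diesel generator must be reduced from 99 to 87.78 dB: IL = 11.22 dB.

11.2 dB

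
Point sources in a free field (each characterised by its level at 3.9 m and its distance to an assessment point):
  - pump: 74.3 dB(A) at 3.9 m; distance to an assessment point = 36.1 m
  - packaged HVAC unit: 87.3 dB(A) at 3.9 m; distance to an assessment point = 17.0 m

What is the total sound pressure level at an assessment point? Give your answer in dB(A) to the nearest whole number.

75 dB(A)

First find each source's level at the receiver (point-source: −20·log₁₀(r/r_ref)), then combine on an intensity basis.
pump: 74.3 − 20·log₁₀(36.1/3.9) = 74.3 − 19.33 = 54.97 dB(A).
packaged HVAC unit: 87.3 − 20·log₁₀(17.0/3.9) = 87.3 − 12.79 = 74.51 dB(A).
Σ 10^(L/10) = 2.858e+07 → L_total = 10·log₁₀(2.858e+07) = 74.56 dB(A).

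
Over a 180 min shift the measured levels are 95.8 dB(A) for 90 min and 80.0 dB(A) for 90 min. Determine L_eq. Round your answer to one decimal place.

92.9 dB(A)

The energy average is taken in the linear domain: L_eq = 10·log₁₀[(Σ tᵢ·10^(Lᵢ/10))/T], T = 180 min.
Σ tᵢ·10^(Lᵢ/10) = 90·10^(95.8/10) + 90·10^(80.0/10) = 3.512e+11.
L_eq = 10·log₁₀(3.512e+11/180) = 92.90 dB(A).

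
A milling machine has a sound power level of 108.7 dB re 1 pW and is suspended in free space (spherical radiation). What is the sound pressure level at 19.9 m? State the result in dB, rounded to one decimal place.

71.7 dB

L_p = L_w − 10·log₁₀(4π·r²) with r = 19.9 m.
4π·r² = 4976 m², 10·log₁₀ of that is 36.969 dB.
L_p = 108.7 − 36.969 = 71.73 dB.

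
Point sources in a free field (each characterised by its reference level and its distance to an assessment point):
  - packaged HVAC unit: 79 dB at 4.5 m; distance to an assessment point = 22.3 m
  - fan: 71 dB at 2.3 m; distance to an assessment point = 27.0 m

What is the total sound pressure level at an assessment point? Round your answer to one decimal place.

65.2 dB

Propagate each source to the receiver with L = L_ref − 20·log₁₀(r/r_ref), then add intensities.
packaged HVAC unit: 79 − 20·log₁₀(22.3/4.5) = 79 − 13.90 = 65.10 dB.
fan: 71 − 20·log₁₀(27.0/2.3) = 71 − 21.39 = 49.61 dB.
Σ 10^(L/10) = 3.326e+06 → L_total = 10·log₁₀(3.326e+06) = 65.22 dB.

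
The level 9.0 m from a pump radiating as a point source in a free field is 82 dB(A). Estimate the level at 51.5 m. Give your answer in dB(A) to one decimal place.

For a point source, L₂ = L₁ − 20·log₁₀(r₂/r₁).
L₂ = 82 − 20·log₁₀(51.5/9.0) = 82 − 15.151 = 66.85 dB(A).

66.8 dB(A)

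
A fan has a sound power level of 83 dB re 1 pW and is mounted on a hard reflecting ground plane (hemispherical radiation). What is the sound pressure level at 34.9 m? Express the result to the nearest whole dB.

L_p = L_w − 10·log₁₀(2π·r²) with r = 34.9 m.
2π·r² = 7653 m², 10·log₁₀ of that is 38.838 dB.
L_p = 83 − 38.838 = 44.16 dB.

44 dB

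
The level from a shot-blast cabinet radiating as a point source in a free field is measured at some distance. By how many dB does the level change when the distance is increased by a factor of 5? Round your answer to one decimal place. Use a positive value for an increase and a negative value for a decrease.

-14.0 dB

With spherical spreading the level changes by −20·log₁₀(r₂/r₁).
ΔL = −20·log₁₀(5) = -13.98 dB.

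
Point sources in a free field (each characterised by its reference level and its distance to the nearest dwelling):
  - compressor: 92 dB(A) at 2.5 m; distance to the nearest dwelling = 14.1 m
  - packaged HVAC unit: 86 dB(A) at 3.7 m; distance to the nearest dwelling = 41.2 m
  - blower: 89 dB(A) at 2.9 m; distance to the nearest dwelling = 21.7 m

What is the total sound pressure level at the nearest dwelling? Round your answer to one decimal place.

78.3 dB(A)

Propagate each source to the receiver with L = L_ref − 20·log₁₀(r/r_ref), then add intensities.
compressor: 92 − 20·log₁₀(14.1/2.5) = 92 − 15.03 = 76.97 dB(A).
packaged HVAC unit: 86 − 20·log₁₀(41.2/3.7) = 86 − 20.93 = 65.07 dB(A).
blower: 89 − 20·log₁₀(21.7/2.9) = 89 − 17.48 = 71.52 dB(A).
Σ 10^(L/10) = 6.722e+07 → L_total = 10·log₁₀(6.722e+07) = 78.28 dB(A).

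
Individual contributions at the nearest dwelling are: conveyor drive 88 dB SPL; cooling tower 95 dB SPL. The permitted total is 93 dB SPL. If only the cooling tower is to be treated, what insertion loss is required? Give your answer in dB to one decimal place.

Everything except the cooling tower sums to 10^(88/10) = 6.310e+08 in linear terms, 88.00 dB SPL.
The limit corresponds to 10^(93/10) = 1.995e+09; subtracting the fixed part leaves 1.364e+09 for the cooling tower, i.e. 91.35 dB SPL.
So the cooling tower must be reduced from 95 to 91.35 dB SPL: IL = 3.65 dB.

3.7 dB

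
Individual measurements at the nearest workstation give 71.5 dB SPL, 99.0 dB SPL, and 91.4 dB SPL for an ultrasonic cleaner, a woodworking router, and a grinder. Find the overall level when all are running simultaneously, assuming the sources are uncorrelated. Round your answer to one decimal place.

99.7 dB SPL

Incoherent sources combine by intensity addition: L_total = 10·log₁₀(Σ 10^(L_i/10)).
Σ 10^(L/10) = 10^(71.5/10) + 10^(99.0/10) + 10^(91.4/10) = 9.338e+09.
L_total = 10·log₁₀(9.338e+09) = 99.70 dB SPL.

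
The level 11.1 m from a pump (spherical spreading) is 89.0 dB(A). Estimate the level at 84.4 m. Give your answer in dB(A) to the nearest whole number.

71 dB(A)

For a point source, L₂ = L₁ − 20·log₁₀(r₂/r₁).
L₂ = 89.0 − 20·log₁₀(84.4/11.1) = 89.0 − 17.620 = 71.38 dB(A).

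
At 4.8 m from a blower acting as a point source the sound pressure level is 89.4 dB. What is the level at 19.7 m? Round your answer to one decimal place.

Point-source attenuation: ΔL = 20·log₁₀(r₂/r₁) = 20·log₁₀(19.7/4.8) = 12.264 dB.
L₂ = 89.4 − 20·log₁₀(19.7/4.8) = 89.4 − 12.264 = 77.14 dB.

77.1 dB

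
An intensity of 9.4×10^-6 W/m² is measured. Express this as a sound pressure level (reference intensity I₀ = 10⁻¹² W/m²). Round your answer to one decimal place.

69.7 dB

Dividing by I₀ shifts the exponent by 12: I/I₀ = 9.4×10^6.
L = 10·(0.9731 + 6) = 69.73 dB.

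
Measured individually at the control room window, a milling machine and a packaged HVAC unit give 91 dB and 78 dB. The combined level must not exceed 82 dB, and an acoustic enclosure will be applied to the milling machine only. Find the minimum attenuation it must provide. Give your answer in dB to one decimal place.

Fixed contribution from the other source: Σ 10^(L/10) = 10^(78/10) = 6.310e+07 (78.00 dB).
To meet 82 dB overall, the treated milling machine may contribute at most 10^(82/10) − 6.310e+07 = 9.539e+07, i.e. 79.80 dB.
So the milling machine must be reduced from 91 to 79.80 dB: IL = 11.20 dB.

11.2 dB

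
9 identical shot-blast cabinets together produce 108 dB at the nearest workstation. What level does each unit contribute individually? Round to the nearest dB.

9 equal contributions raise the level by 10·log₁₀ 9 = 9.542 dB, so each unit alone gives 108 − 9.542.

98 dB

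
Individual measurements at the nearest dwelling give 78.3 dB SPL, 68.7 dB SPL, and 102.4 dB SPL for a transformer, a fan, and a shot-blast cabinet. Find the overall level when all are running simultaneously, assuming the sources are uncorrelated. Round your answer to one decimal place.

Incoherent sources combine by intensity addition: L_total = 10·log₁₀(Σ 10^(L_i/10)).
Σ 10^(L/10) = 10^(78.3/10) + 10^(68.7/10) + 10^(102.4/10) = 1.745e+10.
L_total = 10·log₁₀(1.745e+10) = 102.42 dB SPL.

102.4 dB SPL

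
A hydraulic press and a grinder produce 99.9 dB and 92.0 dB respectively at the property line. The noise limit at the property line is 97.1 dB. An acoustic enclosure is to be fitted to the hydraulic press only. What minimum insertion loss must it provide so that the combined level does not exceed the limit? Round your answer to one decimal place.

4.4 dB

Everything except the hydraulic press sums to 10^(92.0/10) = 1.585e+09 in linear terms, 92.00 dB.
The limit corresponds to 10^(97.1/10) = 5.129e+09; subtracting the fixed part leaves 3.544e+09 for the hydraulic press, i.e. 95.49 dB.
Required insertion loss = 99.9 − 95.49 = 4.41 dB.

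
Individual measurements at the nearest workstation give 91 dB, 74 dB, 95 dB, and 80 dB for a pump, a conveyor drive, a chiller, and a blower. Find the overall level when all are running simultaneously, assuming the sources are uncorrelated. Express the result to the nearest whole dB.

Incoherent sources combine by intensity addition: L_total = 10·log₁₀(Σ 10^(L_i/10)).
Σ 10^(L/10) = 10^(91/10) + 10^(74/10) + 10^(95/10) + 10^(80/10) = 4.546e+09.
L_total = 10·log₁₀(4.546e+09) = 96.58 dB.

97 dB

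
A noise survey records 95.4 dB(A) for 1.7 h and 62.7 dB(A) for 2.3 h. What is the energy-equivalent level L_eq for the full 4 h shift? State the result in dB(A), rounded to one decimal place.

91.7 dB(A)

L_eq = 10·log₁₀[(1/T)·Σ tᵢ·10^(Lᵢ/10)] with T = 4 h.
Σ tᵢ·10^(Lᵢ/10) = 1.7·10^(95.4/10) + 2.3·10^(62.7/10) = 5.899e+09.
L_eq = 10·log₁₀(5.899e+09/4) = 91.69 dB(A).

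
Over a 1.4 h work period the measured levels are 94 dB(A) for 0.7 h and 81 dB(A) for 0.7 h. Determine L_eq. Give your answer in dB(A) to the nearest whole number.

91 dB(A)

L_eq = 10·log₁₀[(1/T)·Σ tᵢ·10^(Lᵢ/10)] with T = 1.4 h.
Σ tᵢ·10^(Lᵢ/10) = 0.7·10^(94/10) + 0.7·10^(81/10) = 1.846e+09.
L_eq = 10·log₁₀(1.846e+09/1.4) = 91.20 dB(A).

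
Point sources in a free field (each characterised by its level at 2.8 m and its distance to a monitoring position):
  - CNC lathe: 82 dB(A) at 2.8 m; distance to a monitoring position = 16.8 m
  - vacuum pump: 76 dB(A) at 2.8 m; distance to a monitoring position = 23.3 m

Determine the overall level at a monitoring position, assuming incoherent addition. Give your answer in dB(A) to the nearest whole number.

67 dB(A)

Apply inverse-square spreading to bring every level to the receiver, then sum 10^(L/10).
CNC lathe: 82 − 20·log₁₀(16.8/2.8) = 82 − 15.56 = 66.44 dB(A).
vacuum pump: 76 − 20·log₁₀(23.3/2.8) = 76 − 18.40 = 57.60 dB(A).
Σ 10^(L/10) = 4.977e+06 → L_total = 10·log₁₀(4.977e+06) = 66.97 dB(A).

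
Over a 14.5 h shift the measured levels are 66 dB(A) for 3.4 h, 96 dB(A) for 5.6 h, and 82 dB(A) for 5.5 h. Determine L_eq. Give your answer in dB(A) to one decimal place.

Weight each interval's intensity by its duration and average over T = 14.5 h:
Σ tᵢ·10^(Lᵢ/10) = 3.4·10^(66/10) + 5.6·10^(96/10) + 5.5·10^(82/10) = 2.318e+10.
L_eq = 10·log₁₀(2.318e+10/14.5) = 92.04 dB(A).

92.0 dB(A)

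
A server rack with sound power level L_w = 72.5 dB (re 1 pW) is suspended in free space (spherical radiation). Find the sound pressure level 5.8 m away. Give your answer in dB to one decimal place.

L_p = L_w − 10·log₁₀(4π·r²) with r = 5.8 m.
4π·r² = 422.7 m², 10·log₁₀ of that is 26.261 dB.
L_p = 72.5 − 26.261 = 46.24 dB.

46.2 dB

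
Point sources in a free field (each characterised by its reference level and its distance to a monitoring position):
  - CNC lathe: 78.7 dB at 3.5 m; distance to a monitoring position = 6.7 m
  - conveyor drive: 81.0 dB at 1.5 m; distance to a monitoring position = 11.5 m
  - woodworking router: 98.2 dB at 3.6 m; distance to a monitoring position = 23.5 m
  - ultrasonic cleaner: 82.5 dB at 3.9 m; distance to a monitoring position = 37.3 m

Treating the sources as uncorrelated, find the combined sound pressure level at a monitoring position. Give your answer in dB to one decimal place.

82.5 dB

Apply inverse-square spreading to bring every level to the receiver, then sum 10^(L/10).
CNC lathe: 78.7 − 20·log₁₀(6.7/3.5) = 78.7 − 5.64 = 73.06 dB.
conveyor drive: 81.0 − 20·log₁₀(11.5/1.5) = 81.0 − 17.69 = 63.31 dB.
woodworking router: 98.2 − 20·log₁₀(23.5/3.6) = 98.2 − 16.30 = 81.90 dB.
ultrasonic cleaner: 82.5 − 20·log₁₀(37.3/3.9) = 82.5 − 19.61 = 62.89 dB.
Σ 10^(L/10) = 1.794e+08 → L_total = 10·log₁₀(1.794e+08) = 82.54 dB.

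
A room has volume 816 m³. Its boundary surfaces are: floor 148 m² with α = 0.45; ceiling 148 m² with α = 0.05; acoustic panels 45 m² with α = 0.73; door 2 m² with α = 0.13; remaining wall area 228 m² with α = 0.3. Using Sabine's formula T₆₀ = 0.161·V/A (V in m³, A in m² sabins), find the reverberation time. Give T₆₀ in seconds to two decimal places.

Total absorption A = 148·0.45 + 148·0.05 + 45·0.73 + 2·0.13 + 228·0.3 = 175.51 m² sabins.
T₆₀ = 0.161·V/A = 0.161·816/175.51 = 0.749 s.

0.75 s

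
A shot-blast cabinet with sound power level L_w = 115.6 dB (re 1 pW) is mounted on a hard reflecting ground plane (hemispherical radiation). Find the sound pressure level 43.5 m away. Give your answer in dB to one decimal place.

The power spreads over a hemisphere of area 2π·r², so L_p = L_w − 10·log₁₀(2π·r²).
2π·r² = 1.189e+04 m², 10·log₁₀ of that is 40.752 dB.
L_p = 115.6 − 40.752 = 74.85 dB.

74.8 dB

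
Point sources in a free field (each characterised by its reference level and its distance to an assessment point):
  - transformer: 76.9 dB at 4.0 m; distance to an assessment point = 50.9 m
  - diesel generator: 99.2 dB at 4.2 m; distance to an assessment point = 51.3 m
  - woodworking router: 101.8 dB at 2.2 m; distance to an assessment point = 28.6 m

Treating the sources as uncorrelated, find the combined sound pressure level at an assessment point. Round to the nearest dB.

82 dB

First find each source's level at the receiver (point-source: −20·log₁₀(r/r_ref)), then combine on an intensity basis.
transformer: 76.9 − 20·log₁₀(50.9/4.0) = 76.9 − 22.09 = 54.81 dB.
diesel generator: 99.2 − 20·log₁₀(51.3/4.2) = 99.2 − 21.74 = 77.46 dB.
woodworking router: 101.8 − 20·log₁₀(28.6/2.2) = 101.8 − 22.28 = 79.52 dB.
Σ 10^(L/10) = 1.456e+08 → L_total = 10·log₁₀(1.456e+08) = 81.63 dB.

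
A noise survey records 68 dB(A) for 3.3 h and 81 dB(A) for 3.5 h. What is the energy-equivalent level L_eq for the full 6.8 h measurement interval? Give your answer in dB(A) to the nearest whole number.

78 dB(A)

Weight each interval's intensity by its duration and average over T = 6.8 h:
Σ tᵢ·10^(Lᵢ/10) = 3.3·10^(68/10) + 3.5·10^(81/10) = 4.614e+08.
L_eq = 10·log₁₀(4.614e+08/6.8) = 78.32 dB(A).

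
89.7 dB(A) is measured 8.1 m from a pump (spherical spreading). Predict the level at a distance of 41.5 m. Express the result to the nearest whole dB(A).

Point-source attenuation: ΔL = 20·log₁₀(r₂/r₁) = 20·log₁₀(41.5/8.1) = 14.191 dB.
L₂ = 89.7 − 20·log₁₀(41.5/8.1) = 89.7 − 14.191 = 75.51 dB(A).

76 dB(A)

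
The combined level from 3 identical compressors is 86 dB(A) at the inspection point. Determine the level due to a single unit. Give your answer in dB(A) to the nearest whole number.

3 equal contributions raise the level by 10·log₁₀ 3 = 4.771 dB, so each unit alone gives 86 − 4.771.

81 dB(A)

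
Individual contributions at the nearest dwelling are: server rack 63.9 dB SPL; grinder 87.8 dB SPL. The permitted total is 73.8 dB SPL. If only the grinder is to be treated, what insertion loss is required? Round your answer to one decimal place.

14.5 dB

Everything except the grinder sums to 10^(63.9/10) = 2.455e+06 in linear terms, 63.90 dB SPL.
To meet 73.8 dB SPL overall, the treated grinder may contribute at most 10^(73.8/10) − 2.455e+06 = 2.153e+07, i.e. 73.33 dB SPL.
So the grinder must be reduced from 87.8 to 73.33 dB SPL: IL = 14.47 dB.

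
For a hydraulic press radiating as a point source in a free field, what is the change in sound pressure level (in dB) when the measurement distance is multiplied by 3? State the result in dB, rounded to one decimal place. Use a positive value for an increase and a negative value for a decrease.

-9.5 dB

With spherical spreading the level changes by −20·log₁₀(r₂/r₁).
ΔL = −20·log₁₀(3) = -9.54 dB.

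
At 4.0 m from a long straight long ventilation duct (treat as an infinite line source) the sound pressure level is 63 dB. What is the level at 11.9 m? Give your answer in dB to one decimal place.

Line-source attenuation: ΔL = 10·log₁₀(r₂/r₁) = 10·log₁₀(11.9/4.0) = 4.735 dB.
L₂ = 63 − 10·log₁₀(11.9/4.0) = 63 − 4.735 = 58.27 dB.

58.3 dB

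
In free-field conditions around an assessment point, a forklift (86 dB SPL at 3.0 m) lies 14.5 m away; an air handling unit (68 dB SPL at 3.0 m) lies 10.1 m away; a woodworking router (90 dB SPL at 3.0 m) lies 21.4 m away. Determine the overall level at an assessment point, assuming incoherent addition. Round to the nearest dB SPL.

76 dB SPL

Apply inverse-square spreading to bring every level to the receiver, then sum 10^(L/10).
forklift: 86 − 20·log₁₀(14.5/3.0) = 86 − 13.68 = 72.32 dB SPL.
air handling unit: 68 − 20·log₁₀(10.1/3.0) = 68 − 10.54 = 57.46 dB SPL.
woodworking router: 90 − 20·log₁₀(21.4/3.0) = 90 − 17.07 = 72.93 dB SPL.
Σ 10^(L/10) = 3.725e+07 → L_total = 10·log₁₀(3.725e+07) = 75.71 dB SPL.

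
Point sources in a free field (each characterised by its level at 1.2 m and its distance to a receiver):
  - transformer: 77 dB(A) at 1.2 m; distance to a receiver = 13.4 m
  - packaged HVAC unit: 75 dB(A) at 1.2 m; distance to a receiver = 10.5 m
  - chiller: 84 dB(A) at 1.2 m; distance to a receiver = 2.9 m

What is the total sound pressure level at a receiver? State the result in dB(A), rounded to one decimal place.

First find each source's level at the receiver (point-source: −20·log₁₀(r/r_ref)), then combine on an intensity basis.
transformer: 77 − 20·log₁₀(13.4/1.2) = 77 − 20.96 = 56.04 dB(A).
packaged HVAC unit: 75 − 20·log₁₀(10.5/1.2) = 75 − 18.84 = 56.16 dB(A).
chiller: 84 − 20·log₁₀(2.9/1.2) = 84 − 7.66 = 76.34 dB(A).
Σ 10^(L/10) = 4.382e+07 → L_total = 10·log₁₀(4.382e+07) = 76.42 dB(A).

76.4 dB(A)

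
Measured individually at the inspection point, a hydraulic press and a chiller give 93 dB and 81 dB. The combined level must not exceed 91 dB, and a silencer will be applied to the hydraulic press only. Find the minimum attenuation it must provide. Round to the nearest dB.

2 dB

Fixed contribution from the other source: Σ 10^(L/10) = 10^(81/10) = 1.259e+08 (81.00 dB).
To meet 91 dB overall, the treated hydraulic press may contribute at most 10^(91/10) − 1.259e+08 = 1.133e+09, i.e. 90.54 dB.
So the hydraulic press must be reduced from 93 to 90.54 dB: IL = 2.46 dB.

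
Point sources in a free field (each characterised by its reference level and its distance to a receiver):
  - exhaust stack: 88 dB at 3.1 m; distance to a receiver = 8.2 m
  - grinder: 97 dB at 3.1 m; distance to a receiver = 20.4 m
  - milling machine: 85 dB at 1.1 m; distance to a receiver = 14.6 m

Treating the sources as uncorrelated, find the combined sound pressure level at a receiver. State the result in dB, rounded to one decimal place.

83.2 dB

Apply inverse-square spreading to bring every level to the receiver, then sum 10^(L/10).
exhaust stack: 88 − 20·log₁₀(8.2/3.1) = 88 − 8.45 = 79.55 dB.
grinder: 97 − 20·log₁₀(20.4/3.1) = 97 − 16.37 = 80.63 dB.
milling machine: 85 − 20·log₁₀(14.6/1.1) = 85 − 22.46 = 62.54 dB.
Σ 10^(L/10) = 2.077e+08 → L_total = 10·log₁₀(2.077e+08) = 83.17 dB.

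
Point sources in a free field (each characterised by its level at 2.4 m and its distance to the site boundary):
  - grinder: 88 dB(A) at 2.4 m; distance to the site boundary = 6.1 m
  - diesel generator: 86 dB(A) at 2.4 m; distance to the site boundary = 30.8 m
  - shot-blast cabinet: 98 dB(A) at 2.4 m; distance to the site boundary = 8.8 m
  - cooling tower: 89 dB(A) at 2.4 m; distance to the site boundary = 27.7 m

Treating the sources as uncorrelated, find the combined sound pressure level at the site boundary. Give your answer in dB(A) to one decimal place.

Apply inverse-square spreading to bring every level to the receiver, then sum 10^(L/10).
grinder: 88 − 20·log₁₀(6.1/2.4) = 88 − 8.10 = 79.90 dB(A).
diesel generator: 86 − 20·log₁₀(30.8/2.4) = 86 − 22.17 = 63.83 dB(A).
shot-blast cabinet: 98 − 20·log₁₀(8.8/2.4) = 98 − 11.29 = 86.71 dB(A).
cooling tower: 89 − 20·log₁₀(27.7/2.4) = 89 − 21.25 = 67.75 dB(A).
Σ 10^(L/10) = 5.754e+08 → L_total = 10·log₁₀(5.754e+08) = 87.60 dB(A).

87.6 dB(A)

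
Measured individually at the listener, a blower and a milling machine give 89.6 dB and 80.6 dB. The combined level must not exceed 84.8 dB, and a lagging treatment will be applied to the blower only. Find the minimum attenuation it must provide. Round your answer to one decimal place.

6.9 dB

Everything except the blower sums to 10^(80.6/10) = 1.148e+08 in linear terms, 80.60 dB.
The limit corresponds to 10^(84.8/10) = 3.020e+08; subtracting the fixed part leaves 1.872e+08 for the blower, i.e. 82.72 dB.
So the blower must be reduced from 89.6 to 82.72 dB: IL = 6.88 dB.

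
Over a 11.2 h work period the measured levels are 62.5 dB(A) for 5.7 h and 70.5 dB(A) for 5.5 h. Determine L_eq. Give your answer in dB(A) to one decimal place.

L_eq = 10·log₁₀[(1/T)·Σ tᵢ·10^(Lᵢ/10)] with T = 11.2 h.
Σ tᵢ·10^(Lᵢ/10) = 5.7·10^(62.5/10) + 5.5·10^(70.5/10) = 7.185e+07.
L_eq = 10·log₁₀(7.185e+07/11.2) = 68.07 dB(A).

68.1 dB(A)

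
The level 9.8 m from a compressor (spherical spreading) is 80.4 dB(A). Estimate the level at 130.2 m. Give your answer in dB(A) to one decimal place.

For a point source, L₂ = L₁ − 20·log₁₀(r₂/r₁).
L₂ = 80.4 − 20·log₁₀(130.2/9.8) = 80.4 − 22.468 = 57.93 dB(A).

57.9 dB(A)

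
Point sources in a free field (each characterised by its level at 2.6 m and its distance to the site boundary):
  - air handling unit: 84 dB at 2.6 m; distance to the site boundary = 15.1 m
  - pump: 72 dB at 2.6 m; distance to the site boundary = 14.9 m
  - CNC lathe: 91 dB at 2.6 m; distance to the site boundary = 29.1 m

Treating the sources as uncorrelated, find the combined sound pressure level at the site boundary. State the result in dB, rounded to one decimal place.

72.5 dB

Propagate each source to the receiver with L = L_ref − 20·log₁₀(r/r_ref), then add intensities.
air handling unit: 84 − 20·log₁₀(15.1/2.6) = 84 − 15.28 = 68.72 dB.
pump: 72 − 20·log₁₀(14.9/2.6) = 72 − 15.16 = 56.84 dB.
CNC lathe: 91 − 20·log₁₀(29.1/2.6) = 91 − 20.98 = 70.02 dB.
Σ 10^(L/10) = 1.798e+07 → L_total = 10·log₁₀(1.798e+07) = 72.55 dB.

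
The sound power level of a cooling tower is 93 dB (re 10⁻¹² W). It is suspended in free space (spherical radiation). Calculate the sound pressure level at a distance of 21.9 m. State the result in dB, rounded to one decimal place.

L_p = L_w − 10·log₁₀(4π·r²) with r = 21.9 m.
4π·r² = 6027 m², 10·log₁₀ of that is 37.801 dB.
L_p = 93 − 37.801 = 55.20 dB.

55.2 dB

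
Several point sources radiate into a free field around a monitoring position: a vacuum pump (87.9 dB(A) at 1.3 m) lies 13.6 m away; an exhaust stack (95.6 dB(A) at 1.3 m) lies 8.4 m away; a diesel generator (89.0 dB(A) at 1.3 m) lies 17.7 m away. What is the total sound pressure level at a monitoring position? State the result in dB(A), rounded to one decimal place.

79.9 dB(A)

Apply inverse-square spreading to bring every level to the receiver, then sum 10^(L/10).
vacuum pump: 87.9 − 20·log₁₀(13.6/1.3) = 87.9 − 20.39 = 67.51 dB(A).
exhaust stack: 95.6 − 20·log₁₀(8.4/1.3) = 95.6 − 16.21 = 79.39 dB(A).
diesel generator: 89.0 − 20·log₁₀(17.7/1.3) = 89.0 − 22.68 = 66.32 dB(A).
Σ 10^(L/10) = 9.688e+07 → L_total = 10·log₁₀(9.688e+07) = 79.86 dB(A).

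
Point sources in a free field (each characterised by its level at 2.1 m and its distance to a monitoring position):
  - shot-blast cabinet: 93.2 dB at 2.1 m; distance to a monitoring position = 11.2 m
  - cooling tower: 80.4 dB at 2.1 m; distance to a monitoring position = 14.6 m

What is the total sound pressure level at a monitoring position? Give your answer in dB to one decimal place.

First find each source's level at the receiver (point-source: −20·log₁₀(r/r_ref)), then combine on an intensity basis.
shot-blast cabinet: 93.2 − 20·log₁₀(11.2/2.1) = 93.2 − 14.54 = 78.66 dB.
cooling tower: 80.4 − 20·log₁₀(14.6/2.1) = 80.4 − 16.84 = 63.56 dB.
Σ 10^(L/10) = 7.572e+07 → L_total = 10·log₁₀(7.572e+07) = 78.79 dB.

78.8 dB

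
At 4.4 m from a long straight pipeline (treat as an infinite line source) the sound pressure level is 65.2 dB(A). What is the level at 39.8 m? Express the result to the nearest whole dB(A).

Cylindrical spreading from a line source gives a 10·log₁₀(r₂/r₁) drop.
L₂ = 65.2 − 10·log₁₀(39.8/4.4) = 65.2 − 9.564 = 55.64 dB(A).

56 dB(A)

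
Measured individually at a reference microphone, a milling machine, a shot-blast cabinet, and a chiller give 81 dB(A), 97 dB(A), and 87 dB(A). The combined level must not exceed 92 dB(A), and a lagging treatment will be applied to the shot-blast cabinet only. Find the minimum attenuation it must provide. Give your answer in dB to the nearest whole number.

Everything except the shot-blast cabinet sums to 10^(81/10) + 10^(87/10) = 6.271e+08 in linear terms, 87.97 dB(A).
The limit corresponds to 10^(92/10) = 1.585e+09; subtracting the fixed part leaves 9.578e+08 for the shot-blast cabinet, i.e. 89.81 dB(A).
So the shot-blast cabinet must be reduced from 97 to 89.81 dB(A): IL = 7.19 dB.

7 dB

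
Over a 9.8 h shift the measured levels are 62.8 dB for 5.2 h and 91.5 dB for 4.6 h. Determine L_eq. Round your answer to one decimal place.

L_eq = 10·log₁₀[(1/T)·Σ tᵢ·10^(Lᵢ/10)] with T = 9.8 h.
Σ tᵢ·10^(Lᵢ/10) = 5.2·10^(62.8/10) + 4.6·10^(91.5/10) = 6.508e+09.
L_eq = 10·log₁₀(6.508e+09/9.8) = 88.22 dB.

88.2 dB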